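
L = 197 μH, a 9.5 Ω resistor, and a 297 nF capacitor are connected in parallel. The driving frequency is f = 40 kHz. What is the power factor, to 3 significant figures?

0.888

ω = 2πf = 251300 rad/s
X_L = ωL = 49.5 Ω
X_C = 1/(ωC) = 13.4 Ω
Parallel: admittances add. Y = 1/R + 1/(jωL) + jωC
Y = (0.105 + j0.0544) S
|Y| = 0.119 S → |Z| = 1/|Y| = 8.44 Ω, ∠Z = −∠Y = -27.4°
cos φ = cos(-27.4°) = 0.888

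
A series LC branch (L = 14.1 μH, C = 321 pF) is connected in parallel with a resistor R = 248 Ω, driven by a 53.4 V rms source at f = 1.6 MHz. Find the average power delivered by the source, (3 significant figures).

ω = 2πf = 1.005e+07 rad/s
X_L = ωL = 142 Ω
X_C = 1/(ωC) = 310 Ω
Branch 1: Z₁ = R = 248 Ω
Branch 2 (series LC): Z₂ = j(X_L − X_C) = −j168 Ω
Parallel: Z = Z₁Z₂/(Z₁+Z₂), |Z| = 139 Ω, ∠Z = -55.9°
I = V/|Z| = 384 mA
P = VI cos φ = 53.4 × 0.384 × cos(-55.9°) = 11.5 W

11.5 W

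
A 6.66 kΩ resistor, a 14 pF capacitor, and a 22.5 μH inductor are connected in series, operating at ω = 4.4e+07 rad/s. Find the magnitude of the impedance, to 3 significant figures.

X_L = ωL = 990 Ω
X_C = 1/(ωC) = 1620 Ω
Net reactance X = X_L − X_C = -633 Ω
Z = 6660 − j633 Ω
|Z| = √(6660² + 633²) = 6690 Ω

6690 Ω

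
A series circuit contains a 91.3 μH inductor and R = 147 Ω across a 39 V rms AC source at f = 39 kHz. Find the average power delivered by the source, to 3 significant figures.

ω = 2πf = 245000 rad/s
X_L = ωL = 22.4 Ω
Z = 147 + j22.4 Ω
|Z| = √(147² + 22.4²) = 149 Ω
∠Z = arctan(22.4/147) = 8.65°
I = V/|Z| = 262 mA
P = VI cos φ = 39 × 0.262 × cos(8.65°) = 10.1 W

10.1 W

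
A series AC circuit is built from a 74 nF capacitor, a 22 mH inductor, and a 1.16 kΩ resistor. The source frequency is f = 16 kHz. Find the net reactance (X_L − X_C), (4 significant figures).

2077 Ω

ω = 2πf = 100500 rad/s
X_L = ωL = 2212 Ω
X_C = 1/(ωC) = 134.4 Ω
X = 2212 − 134.4 = 2077 Ω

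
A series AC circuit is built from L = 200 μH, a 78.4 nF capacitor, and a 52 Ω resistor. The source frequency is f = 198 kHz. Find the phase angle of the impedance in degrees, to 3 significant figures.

ω = 2πf = 1.244e+06 rad/s
X_L = ωL = 249 Ω
X_C = 1/(ωC) = 10.3 Ω
Net reactance X = X_L − X_C = 239 Ω
Z = 52.0 + j239 Ω
|Z| = √(52.0² + 239²) = 244 Ω
∠Z = arctan(239/52.0) = 77.7°

77.7°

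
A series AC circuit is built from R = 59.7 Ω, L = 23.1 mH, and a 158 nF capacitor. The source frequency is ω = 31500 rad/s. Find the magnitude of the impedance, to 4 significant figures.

X_L = ωL = 727.6 Ω
X_C = 1/(ωC) = 200.9 Ω
Net reactance X = X_L − X_C = 526.7 Ω
Z = 59.70 + j526.7 Ω
|Z| = √(59.70² + 526.7²) = 530.1 Ω

530.1 Ω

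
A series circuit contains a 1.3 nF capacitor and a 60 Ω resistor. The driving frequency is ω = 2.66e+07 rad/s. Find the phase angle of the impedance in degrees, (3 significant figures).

X_C = 1/(ωC) = 28.9 Ω
Z = 60.0 − j28.9 Ω
|Z| = √(60.0² + 28.9²) = 66.6 Ω
∠Z = arctan(-28.9/60.0) = -25.7°

-25.7°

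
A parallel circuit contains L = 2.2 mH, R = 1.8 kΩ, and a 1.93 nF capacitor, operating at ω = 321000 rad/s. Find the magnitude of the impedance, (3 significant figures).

1030 Ω

X_L = ωL = 706 Ω
X_C = 1/(ωC) = 1610 Ω
Parallel: admittances add. Y = 1/R + 1/(jωL) + jωC
Y = (0.000556 − j0.000796) S
|Y| = 0.000971 S → |Z| = 1/|Y| = 1030 Ω, ∠Z = −∠Y = 55.1°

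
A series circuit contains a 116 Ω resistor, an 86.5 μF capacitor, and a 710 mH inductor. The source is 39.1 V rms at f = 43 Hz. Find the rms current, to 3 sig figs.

ω = 2πf = 270.2 rad/s
X_L = ωL = 192 Ω
X_C = 1/(ωC) = 42.8 Ω
Net reactance X = X_L − X_C = 149 Ω
Z = 116 + j149 Ω
|Z| = √(116² + 149²) = 189 Ω
I = V/|Z| = 39.1/189 = 207 mA

207 mA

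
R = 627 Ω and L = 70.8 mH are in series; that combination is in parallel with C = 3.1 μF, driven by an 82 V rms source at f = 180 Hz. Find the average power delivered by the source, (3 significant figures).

ω = 2πf = 1131 rad/s
X_L = ωL = 80.1 Ω
X_C = 1/(ωC) = 285 Ω
Branch 1 (R+jX_L): Z₁ = 627 + j80.1 Ω, |Z₁| = 632 Ω
Branch 2 (−jX_C): Z₂ = −j285 Ω
Parallel: Z = Z₁Z₂/(Z₁+Z₂), |Z| = 273 Ω, ∠Z = -64.6°
I = V/|Z| = 300 mA
P = VI cos φ = 82 × 0.300 × cos(-64.6°) = 10.6 W

10.6 W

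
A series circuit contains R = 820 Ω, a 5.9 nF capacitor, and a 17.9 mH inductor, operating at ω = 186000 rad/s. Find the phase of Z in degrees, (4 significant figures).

71.27°

X_L = ωL = 3329 Ω
X_C = 1/(ωC) = 911.2 Ω
Net reactance X = X_L − X_C = 2418 Ω
Z = 820.0 + j2418 Ω
|Z| = √(820.0² + 2418²) = 2553 Ω
∠Z = arctan(2418/820.0) = 71.27°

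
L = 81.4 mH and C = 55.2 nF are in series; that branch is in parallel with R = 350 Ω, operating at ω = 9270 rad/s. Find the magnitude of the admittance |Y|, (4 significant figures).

2.976 mS

X_L = ωL = 754.6 Ω
X_C = 1/(ωC) = 1954 Ω
Branch 1: Z₁ = R = 350.0 Ω
Branch 2 (series LC): Z₂ = j(X_L − X_C) = −j1200 Ω
Parallel: Z = Z₁Z₂/(Z₁+Z₂), |Z| = 336.0 Ω, ∠Z = -16.26°
|Y| = 1/|Z| = 2.976 mS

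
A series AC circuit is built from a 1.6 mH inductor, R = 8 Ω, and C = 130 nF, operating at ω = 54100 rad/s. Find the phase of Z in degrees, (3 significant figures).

X_L = ωL = 86.6 Ω
X_C = 1/(ωC) = 142 Ω
Net reactance X = X_L − X_C = -55.6 Ω
Z = 8.00 − j55.6 Ω
|Z| = √(8.00² + 55.6²) = 56.2 Ω
∠Z = arctan(-55.6/8.00) = -81.8°

-81.8°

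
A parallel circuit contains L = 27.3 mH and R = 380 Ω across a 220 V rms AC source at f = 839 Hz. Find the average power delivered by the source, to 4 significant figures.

ω = 2πf = 5272 rad/s
X_L = ωL = 143.9 Ω
Parallel: admittances add. Y = 1/R + 1/(jωL)
Y = (0.002632 − j0.006949) S
|Y| = 0.007430 S → |Z| = 1/|Y| = 134.6 Ω, ∠Z = −∠Y = 69.26°
I = V/|Z| = 1.635 A
P = VI cos φ = 220 × 1.635 × cos(69.26°) = 127.4 W

127.4 W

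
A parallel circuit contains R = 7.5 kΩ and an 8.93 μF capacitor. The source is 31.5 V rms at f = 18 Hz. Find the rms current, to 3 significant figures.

32.1 mA

ω = 2πf = 113.1 rad/s
X_C = 1/(ωC) = 990 Ω
Parallel: admittances add. Y = 1/R + jωC
Y = (0.000133 + j0.00101) S
|Y| = 0.00102 S → |Z| = 1/|Y| = 982 Ω, ∠Z = −∠Y = -82.5°
I = V/|Z| = 31.5/982 = 32.1 mA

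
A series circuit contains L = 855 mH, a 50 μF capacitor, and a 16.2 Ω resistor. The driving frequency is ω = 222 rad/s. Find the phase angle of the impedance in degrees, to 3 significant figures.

X_L = ωL = 190 Ω
X_C = 1/(ωC) = 90.1 Ω
Net reactance X = X_L − X_C = 99.7 Ω
Z = 16.2 + j99.7 Ω
|Z| = √(16.2² + 99.7²) = 101 Ω
∠Z = arctan(99.7/16.2) = 80.8°

80.8°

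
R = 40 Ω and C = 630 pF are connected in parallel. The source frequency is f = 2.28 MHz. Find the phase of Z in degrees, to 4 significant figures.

-19.85°

ω = 2πf = 1.433e+07 rad/s
X_C = 1/(ωC) = 110.8 Ω
Parallel: admittances add. Y = 1/R + jωC
Y = (0.02500 + j0.009025) S
|Y| = 0.02658 S → |Z| = 1/|Y| = 37.62 Ω, ∠Z = −∠Y = -19.85°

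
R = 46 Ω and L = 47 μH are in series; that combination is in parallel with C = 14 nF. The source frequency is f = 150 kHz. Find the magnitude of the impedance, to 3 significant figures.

ω = 2πf = 942500 rad/s
X_L = ωL = 44.3 Ω
X_C = 1/(ωC) = 75.8 Ω
Branch 1 (R+jX_L): Z₁ = 46.0 + j44.3 Ω, |Z₁| = 63.9 Ω
Branch 2 (−jX_C): Z₂ = −j75.8 Ω
Parallel: Z = Z₁Z₂/(Z₁+Z₂), |Z| = 86.8 Ω, ∠Z = -11.7°

86.8 Ω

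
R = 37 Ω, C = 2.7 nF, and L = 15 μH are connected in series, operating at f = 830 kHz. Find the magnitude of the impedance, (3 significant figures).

ω = 2πf = 5.215e+06 rad/s
X_L = ωL = 78.2 Ω
X_C = 1/(ωC) = 71.0 Ω
Net reactance X = X_L − X_C = 7.21 Ω
Z = 37.0 + j7.21 Ω
|Z| = √(37.0² + 7.21²) = 37.7 Ω

37.7 Ω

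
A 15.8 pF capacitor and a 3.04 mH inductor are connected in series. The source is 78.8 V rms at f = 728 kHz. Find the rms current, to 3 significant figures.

1.15 A

ω = 2πf = 4.574e+06 rad/s
X_L = ωL = 13900 Ω
X_C = 1/(ωC) = 13800 Ω
Net reactance X = X_L − X_C = 68.8 Ω
Z = j68.8 Ω
|Z| = √(0² + 68.8²) = 68.8 Ω
I = V/|Z| = 78.8/68.8 = 1.15 A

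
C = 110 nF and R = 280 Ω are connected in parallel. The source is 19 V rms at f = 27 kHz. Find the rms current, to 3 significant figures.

ω = 2πf = 169600 rad/s
X_C = 1/(ωC) = 53.6 Ω
Parallel: admittances add. Y = 1/R + jωC
Y = (0.00357 + j0.0187) S
|Y| = 0.0190 S → |Z| = 1/|Y| = 52.6 Ω, ∠Z = −∠Y = -79.2°
I = V/|Z| = 19/52.6 = 361 mA

361 mA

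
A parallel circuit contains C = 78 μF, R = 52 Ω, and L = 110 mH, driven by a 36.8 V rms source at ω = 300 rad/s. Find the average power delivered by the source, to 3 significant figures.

X_L = ωL = 33.0 Ω
X_C = 1/(ωC) = 42.7 Ω
Parallel: admittances add. Y = 1/R + 1/(jωL) + jωC
Y = (0.0192 − j0.00690) S
|Y| = 0.0204 S → |Z| = 1/|Y| = 48.9 Ω, ∠Z = −∠Y = 19.7°
I = V/|Z| = 752 mA
P = VI cos φ = 36.8 × 0.752 × cos(19.7°) = 26.0 W

26.0 W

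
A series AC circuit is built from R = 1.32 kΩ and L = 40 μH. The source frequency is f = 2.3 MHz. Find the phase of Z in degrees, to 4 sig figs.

23.65°

ω = 2πf = 1.445e+07 rad/s
X_L = ωL = 578.1 Ω
Z = 1320 + j578.1 Ω
|Z| = √(1320² + 578.1²) = 1441 Ω
∠Z = arctan(578.1/1320) = 23.65°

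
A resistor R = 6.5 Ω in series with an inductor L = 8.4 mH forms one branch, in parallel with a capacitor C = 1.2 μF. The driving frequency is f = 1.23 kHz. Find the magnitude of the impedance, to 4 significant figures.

ω = 2πf = 7728 rad/s
X_L = ωL = 64.92 Ω
X_C = 1/(ωC) = 107.8 Ω
Branch 1 (R+jX_L): Z₁ = 6.500 + j64.92 Ω, |Z₁| = 65.24 Ω
Branch 2 (−jX_C): Z₂ = −j107.8 Ω
Parallel: Z = Z₁Z₂/(Z₁+Z₂), |Z| = 162.1 Ω, ∠Z = 75.67°

162.1 Ω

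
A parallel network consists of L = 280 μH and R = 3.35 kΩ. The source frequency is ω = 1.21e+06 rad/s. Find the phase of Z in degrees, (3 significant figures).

84.2°

X_L = ωL = 339 Ω
Parallel: admittances add. Y = 1/R + 1/(jωL)
Y = (0.000299 − j0.00295) S
|Y| = 0.00297 S → |Z| = 1/|Y| = 337 Ω, ∠Z = −∠Y = 84.2°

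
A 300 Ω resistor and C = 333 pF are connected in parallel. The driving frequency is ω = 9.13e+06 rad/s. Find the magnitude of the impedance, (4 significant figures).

X_C = 1/(ωC) = 328.9 Ω
Parallel: admittances add. Y = 1/R + jωC
Y = (0.003333 + j0.003040) S
|Y| = 0.004512 S → |Z| = 1/|Y| = 221.7 Ω, ∠Z = −∠Y = -42.37°

221.7 Ω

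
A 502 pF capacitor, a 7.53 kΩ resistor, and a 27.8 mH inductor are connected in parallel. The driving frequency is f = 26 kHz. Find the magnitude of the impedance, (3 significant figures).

ω = 2πf = 163400 rad/s
X_L = ωL = 4540 Ω
X_C = 1/(ωC) = 12200 Ω
Parallel: admittances add. Y = 1/R + 1/(jωL) + jωC
Y = (0.000133 − j0.000138) S
|Y| = 0.000192 S → |Z| = 1/|Y| = 5220 Ω, ∠Z = −∠Y = 46.1°

5220 Ω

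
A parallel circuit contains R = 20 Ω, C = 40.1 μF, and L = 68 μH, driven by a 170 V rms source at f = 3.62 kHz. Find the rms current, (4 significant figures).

45.93 A

ω = 2πf = 22750 rad/s
X_L = ωL = 1.547 Ω
X_C = 1/(ωC) = 1.096 Ω
Parallel: admittances add. Y = 1/R + 1/(jωL) + jωC
Y = (0.05000 + j0.2655) S
|Y| = 0.2702 S → |Z| = 1/|Y| = 3.701 Ω, ∠Z = −∠Y = -79.34°
I = V/|Z| = 170/3.701 = 45.93 A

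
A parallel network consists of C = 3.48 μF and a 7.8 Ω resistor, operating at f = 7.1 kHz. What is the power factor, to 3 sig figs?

0.637

ω = 2πf = 44610 rad/s
X_C = 1/(ωC) = 6.44 Ω
Parallel: admittances add. Y = 1/R + jωC
Y = (0.128 + j0.155) S
|Y| = 0.201 S → |Z| = 1/|Y| = 4.97 Ω, ∠Z = −∠Y = -50.4°
cos φ = cos(-50.4°) = 0.637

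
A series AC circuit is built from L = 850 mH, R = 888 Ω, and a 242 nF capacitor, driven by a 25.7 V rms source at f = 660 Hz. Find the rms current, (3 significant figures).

ω = 2πf = 4147 rad/s
X_L = ωL = 3520 Ω
X_C = 1/(ωC) = 996 Ω
Net reactance X = X_L − X_C = 2530 Ω
Z = 888 + j2530 Ω
|Z| = √(888² + 2530²) = 2680 Ω
I = V/|Z| = 25.7/2680 = 9.59 mA

9.59 mA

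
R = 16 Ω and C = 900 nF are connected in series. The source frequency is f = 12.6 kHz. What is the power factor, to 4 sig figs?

ω = 2πf = 79170 rad/s
X_C = 1/(ωC) = 14.03 Ω
Z = 16.00 − j14.03 Ω
|Z| = √(16.00² + 14.03²) = 21.28 Ω
∠Z = arctan(-14.03/16.00) = -41.26°
cos φ = cos(-41.26°) = 0.7518

0.7518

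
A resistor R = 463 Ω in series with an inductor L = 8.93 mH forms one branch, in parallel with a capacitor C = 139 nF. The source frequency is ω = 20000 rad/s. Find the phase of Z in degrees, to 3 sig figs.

-47.5°

X_L = ωL = 179 Ω
X_C = 1/(ωC) = 360 Ω
Branch 1 (R+jX_L): Z₁ = 463 + j179 Ω, |Z₁| = 496 Ω
Branch 2 (−jX_C): Z₂ = −j360 Ω
Parallel: Z = Z₁Z₂/(Z₁+Z₂), |Z| = 359 Ω, ∠Z = -47.5°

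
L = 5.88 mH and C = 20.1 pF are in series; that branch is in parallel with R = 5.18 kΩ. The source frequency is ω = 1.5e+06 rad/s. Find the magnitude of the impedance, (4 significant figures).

X_L = ωL = 8820 Ω
X_C = 1/(ωC) = 33170 Ω
Branch 1: Z₁ = R = 5180 Ω
Branch 2 (series LC): Z₂ = j(X_L − X_C) = −j24350 Ω
Parallel: Z = Z₁Z₂/(Z₁+Z₂), |Z| = 5067 Ω, ∠Z = -12.01°

5067 Ω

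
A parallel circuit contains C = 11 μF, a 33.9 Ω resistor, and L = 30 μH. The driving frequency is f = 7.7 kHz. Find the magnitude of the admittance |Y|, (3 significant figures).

ω = 2πf = 48380 rad/s
X_L = ωL = 1.45 Ω
X_C = 1/(ωC) = 1.88 Ω
Parallel: admittances add. Y = 1/R + 1/(jωL) + jωC
Y = (0.0295 − j0.157) S
|Y| = 0.160 S → |Z| = 1/|Y| = 6.27 Ω, ∠Z = −∠Y = 79.3°

160 mS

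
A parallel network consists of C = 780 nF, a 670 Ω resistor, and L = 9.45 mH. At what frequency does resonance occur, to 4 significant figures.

ω₀ = 1/√(LC) = 1/√(0.00945 × 7.8e-07) = 11650 rad/s
f₀ = ω₀/(2π) = 1.854 kHz

1.854 kHz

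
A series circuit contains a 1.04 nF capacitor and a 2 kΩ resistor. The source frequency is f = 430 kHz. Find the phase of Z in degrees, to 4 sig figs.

-10.09°

ω = 2πf = 2.702e+06 rad/s
X_C = 1/(ωC) = 355.9 Ω
Z = 2000 − j355.9 Ω
|Z| = √(2000² + 355.9²) = 2031 Ω
∠Z = arctan(-355.9/2000) = -10.09°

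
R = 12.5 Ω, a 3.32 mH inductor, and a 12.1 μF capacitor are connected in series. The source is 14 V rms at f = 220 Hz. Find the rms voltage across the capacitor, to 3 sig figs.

ω = 2πf = 1382 rad/s
X_L = ωL = 4.59 Ω
X_C = 1/(ωC) = 59.8 Ω
Net reactance X = X_L − X_C = -55.2 Ω
Z = 12.5 − j55.2 Ω
|Z| = √(12.5² + 55.2²) = 56.6 Ω
I = V/|Z| = 247 mA
V_C = I·|Z_C| = 0.247 × 59.8 = 14.8 V

14.8 V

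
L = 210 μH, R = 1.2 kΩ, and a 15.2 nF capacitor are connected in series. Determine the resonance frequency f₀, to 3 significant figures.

ω₀ = 1/√(LC) = 1/√(0.00021 × 1.52e-08) = 559700 rad/s
f₀ = ω₀/(2π) = 89.1 kHz

89.1 kHz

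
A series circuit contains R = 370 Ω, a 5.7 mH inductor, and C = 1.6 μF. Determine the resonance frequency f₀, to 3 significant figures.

ω₀ = 1/√(LC) = 1/√(0.0057 × 1.6e-06) = 10470 rad/s
f₀ = ω₀/(2π) = 1.67 kHz

1.67 kHz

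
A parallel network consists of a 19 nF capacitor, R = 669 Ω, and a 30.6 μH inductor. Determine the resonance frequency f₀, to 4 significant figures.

ω₀ = 1/√(LC) = 1/√(3.06e-05 × 1.9e-08) = 1.311e+06 rad/s
f₀ = ω₀/(2π) = 208.7 kHz

208.7 kHz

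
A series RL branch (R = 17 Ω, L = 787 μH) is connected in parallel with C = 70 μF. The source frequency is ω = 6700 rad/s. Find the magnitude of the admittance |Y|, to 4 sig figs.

455.5 mS

X_L = ωL = 5.273 Ω
X_C = 1/(ωC) = 2.132 Ω
Branch 1 (R+jX_L): Z₁ = 17.00 + j5.273 Ω, |Z₁| = 17.80 Ω
Branch 2 (−jX_C): Z₂ = −j2.132 Ω
Parallel: Z = Z₁Z₂/(Z₁+Z₂), |Z| = 2.195 Ω, ∠Z = -83.23°
|Y| = 1/|Z| = 455.5 mS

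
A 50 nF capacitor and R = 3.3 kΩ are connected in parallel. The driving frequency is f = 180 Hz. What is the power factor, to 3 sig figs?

0.983

ω = 2πf = 1131 rad/s
X_C = 1/(ωC) = 17700 Ω
Parallel: admittances add. Y = 1/R + jωC
Y = (0.000303 + j5.65e-05) S
|Y| = 0.000308 S → |Z| = 1/|Y| = 3240 Ω, ∠Z = −∠Y = -10.6°
cos φ = cos(-10.6°) = 0.983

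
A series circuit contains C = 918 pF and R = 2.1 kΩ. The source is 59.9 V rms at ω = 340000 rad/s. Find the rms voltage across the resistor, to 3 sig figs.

X_C = 1/(ωC) = 3200 Ω
Z = 2100 − j3200 Ω
|Z| = √(2100² + 3200²) = 3830 Ω
I = V/|Z| = 15.6 mA
V_R = I·|Z_R| = 0.0156 × 2100 = 32.8 V

32.8 V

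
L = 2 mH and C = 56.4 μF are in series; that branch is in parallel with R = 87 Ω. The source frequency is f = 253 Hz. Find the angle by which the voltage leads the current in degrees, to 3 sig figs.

ω = 2πf = 1590 rad/s
X_L = ωL = 3.18 Ω
X_C = 1/(ωC) = 11.2 Ω
Branch 1: Z₁ = R = 87.0 Ω
Branch 2 (series LC): Z₂ = j(X_L − X_C) = −j7.97 Ω
Parallel: Z = Z₁Z₂/(Z₁+Z₂), |Z| = 7.94 Ω, ∠Z = -84.8°

-84.8°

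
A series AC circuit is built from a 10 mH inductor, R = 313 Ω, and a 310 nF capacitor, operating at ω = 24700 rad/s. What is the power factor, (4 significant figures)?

0.9373

X_L = ωL = 247.0 Ω
X_C = 1/(ωC) = 130.6 Ω
Net reactance X = X_L − X_C = 116.4 Ω
Z = 313.0 + j116.4 Ω
|Z| = √(313.0² + 116.4²) = 333.9 Ω
∠Z = arctan(116.4/313.0) = 20.40°
cos φ = cos(20.40°) = 0.9373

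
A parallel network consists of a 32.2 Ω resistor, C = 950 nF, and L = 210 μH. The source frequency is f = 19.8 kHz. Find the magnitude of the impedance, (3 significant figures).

11.7 Ω

ω = 2πf = 124400 rad/s
X_L = ωL = 26.1 Ω
X_C = 1/(ωC) = 8.46 Ω
Parallel: admittances add. Y = 1/R + 1/(jωL) + jωC
Y = (0.0311 + j0.0799) S
|Y| = 0.0857 S → |Z| = 1/|Y| = 11.7 Ω, ∠Z = −∠Y = -68.8°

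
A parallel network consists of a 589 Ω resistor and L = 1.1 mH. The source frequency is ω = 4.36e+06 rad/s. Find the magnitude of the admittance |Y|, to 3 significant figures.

1.71 mS

X_L = ωL = 4800 Ω
Parallel: admittances add. Y = 1/R + 1/(jωL)
Y = (0.00170 − j0.000209) S
|Y| = 0.00171 S → |Z| = 1/|Y| = 585 Ω, ∠Z = −∠Y = 7.00°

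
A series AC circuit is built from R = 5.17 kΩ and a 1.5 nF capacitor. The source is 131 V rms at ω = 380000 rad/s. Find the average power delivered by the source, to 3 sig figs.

X_C = 1/(ωC) = 1750 Ω
Z = 5170 − j1750 Ω
|Z| = √(5170² + 1750²) = 5460 Ω
∠Z = arctan(-1750/5170) = -18.7°
I = V/|Z| = 24.0 mA
P = VI cos φ = 131 × 0.0240 × cos(-18.7°) = 2.98 W

2.98 W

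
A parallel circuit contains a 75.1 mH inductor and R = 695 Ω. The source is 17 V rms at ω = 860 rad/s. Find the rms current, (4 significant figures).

X_L = ωL = 64.59 Ω
Parallel: admittances add. Y = 1/R + 1/(jωL)
Y = (0.001439 − j0.01548) S
|Y| = 0.01555 S → |Z| = 1/|Y| = 64.31 Ω, ∠Z = −∠Y = 84.69°
I = V/|Z| = 17/64.31 = 264.3 mA

264.3 mA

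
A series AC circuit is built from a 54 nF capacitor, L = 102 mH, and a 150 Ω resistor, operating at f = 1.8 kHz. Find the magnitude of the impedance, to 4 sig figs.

506.5 Ω

ω = 2πf = 11310 rad/s
X_L = ωL = 1154 Ω
X_C = 1/(ωC) = 1637 Ω
Net reactance X = X_L − X_C = -483.8 Ω
Z = 150.0 − j483.8 Ω
|Z| = √(150.0² + 483.8²) = 506.5 Ω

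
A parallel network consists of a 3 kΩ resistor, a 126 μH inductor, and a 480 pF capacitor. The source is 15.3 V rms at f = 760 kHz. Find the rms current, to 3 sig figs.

10.9 mA

ω = 2πf = 4.775e+06 rad/s
X_L = ωL = 602 Ω
X_C = 1/(ωC) = 436 Ω
Parallel: admittances add. Y = 1/R + 1/(jωL) + jωC
Y = (0.000333 + j0.000630) S
|Y| = 0.000713 S → |Z| = 1/|Y| = 1400 Ω, ∠Z = −∠Y = -62.1°
I = V/|Z| = 15.3/1400 = 10.9 mA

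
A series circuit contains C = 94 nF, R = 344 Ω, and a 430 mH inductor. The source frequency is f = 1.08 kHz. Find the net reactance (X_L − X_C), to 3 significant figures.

ω = 2πf = 6786 rad/s
X_L = ωL = 2920 Ω
X_C = 1/(ωC) = 1570 Ω
X = 2920 − 1570 = 1350 Ω

1350 Ω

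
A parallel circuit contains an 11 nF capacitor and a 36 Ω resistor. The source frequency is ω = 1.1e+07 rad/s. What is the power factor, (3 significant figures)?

X_C = 1/(ωC) = 8.26 Ω
Parallel: admittances add. Y = 1/R + jωC
Y = (0.0278 + j0.121) S
|Y| = 0.124 S → |Z| = 1/|Y| = 8.05 Ω, ∠Z = −∠Y = -77.1°
cos φ = cos(-77.1°) = 0.224

0.224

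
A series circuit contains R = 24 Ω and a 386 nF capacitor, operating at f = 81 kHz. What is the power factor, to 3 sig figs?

0.978

ω = 2πf = 508900 rad/s
X_C = 1/(ωC) = 5.09 Ω
Z = 24.0 − j5.09 Ω
|Z| = √(24.0² + 5.09²) = 24.5 Ω
∠Z = arctan(-5.09/24.0) = -12.0°
cos φ = cos(-12.0°) = 0.978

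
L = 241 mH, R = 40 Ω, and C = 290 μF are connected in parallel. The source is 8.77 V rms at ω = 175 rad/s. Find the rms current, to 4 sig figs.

323.0 mA

X_L = ωL = 42.17 Ω
X_C = 1/(ωC) = 19.70 Ω
Parallel: admittances add. Y = 1/R + 1/(jωL) + jωC
Y = (0.02500 + j0.02704) S
|Y| = 0.03683 S → |Z| = 1/|Y| = 27.16 Ω, ∠Z = −∠Y = -47.24°
I = V/|Z| = 8.77/27.16 = 323.0 mA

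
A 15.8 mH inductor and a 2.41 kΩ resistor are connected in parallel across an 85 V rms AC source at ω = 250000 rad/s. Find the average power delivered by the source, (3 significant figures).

3.00 W

X_L = ωL = 3950 Ω
Parallel: admittances add. Y = 1/R + 1/(jωL)
Y = (0.000415 − j0.000253) S
|Y| = 0.000486 S → |Z| = 1/|Y| = 2060 Ω, ∠Z = −∠Y = 31.4°
I = V/|Z| = 41.3 mA
P = VI cos φ = 85 × 0.0413 × cos(31.4°) = 3.00 W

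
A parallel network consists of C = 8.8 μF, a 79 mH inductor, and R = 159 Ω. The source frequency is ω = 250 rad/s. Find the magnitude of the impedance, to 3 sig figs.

20.5 Ω

X_L = ωL = 19.8 Ω
X_C = 1/(ωC) = 455 Ω
Parallel: admittances add. Y = 1/R + 1/(jωL) + jωC
Y = (0.00629 − j0.0484) S
|Y| = 0.0488 S → |Z| = 1/|Y| = 20.5 Ω, ∠Z = −∠Y = 82.6°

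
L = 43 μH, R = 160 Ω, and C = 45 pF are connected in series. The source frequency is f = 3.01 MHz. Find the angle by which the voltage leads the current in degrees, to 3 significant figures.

-66.1°

ω = 2πf = 1.891e+07 rad/s
X_L = ωL = 813 Ω
X_C = 1/(ωC) = 1180 Ω
Net reactance X = X_L − X_C = -362 Ω
Z = 160 − j362 Ω
|Z| = √(160² + 362²) = 396 Ω
∠Z = arctan(-362/160) = -66.1°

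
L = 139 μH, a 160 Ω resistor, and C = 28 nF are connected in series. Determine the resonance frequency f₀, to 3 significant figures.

80.7 kHz

ω₀ = 1/√(LC) = 1/√(0.000139 × 2.8e-08) = 506900 rad/s
f₀ = ω₀/(2π) = 80.7 kHz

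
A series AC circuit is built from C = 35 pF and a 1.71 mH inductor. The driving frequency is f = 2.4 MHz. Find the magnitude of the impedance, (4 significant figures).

ω = 2πf = 1.508e+07 rad/s
X_L = ωL = 25790 Ω
X_C = 1/(ωC) = 1895 Ω
Net reactance X = X_L − X_C = 23890 Ω
Z = j23890 Ω
|Z| = √(0² + 23890²) = 23890 Ω

23890 Ω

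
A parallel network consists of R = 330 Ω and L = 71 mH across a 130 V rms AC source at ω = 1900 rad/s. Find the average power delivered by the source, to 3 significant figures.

51.2 W

X_L = ωL = 135 Ω
Parallel: admittances add. Y = 1/R + 1/(jωL)
Y = (0.00303 − j0.00741) S
|Y| = 0.00801 S → |Z| = 1/|Y| = 125 Ω, ∠Z = −∠Y = 67.8°
I = V/|Z| = 1.04 A
P = VI cos φ = 130 × 1.04 × cos(67.8°) = 51.2 W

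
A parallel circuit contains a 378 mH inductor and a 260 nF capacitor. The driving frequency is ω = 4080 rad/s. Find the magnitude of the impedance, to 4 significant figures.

2425 Ω

X_L = ωL = 1542 Ω
X_C = 1/(ωC) = 942.7 Ω
Parallel: admittances add. Y = 1/(jωL) + jωC
Y = (0 + j0.0004124) S
|Y| = 0.0004124 S → |Z| = 1/|Y| = 2425 Ω, ∠Z = −∠Y = -90.00°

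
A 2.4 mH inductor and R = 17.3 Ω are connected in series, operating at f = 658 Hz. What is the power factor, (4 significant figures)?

0.8674

ω = 2πf = 4134 rad/s
X_L = ωL = 9.922 Ω
Z = 17.30 + j9.922 Ω
|Z| = √(17.30² + 9.922²) = 19.94 Ω
∠Z = arctan(9.922/17.30) = 29.84°
cos φ = cos(29.84°) = 0.8674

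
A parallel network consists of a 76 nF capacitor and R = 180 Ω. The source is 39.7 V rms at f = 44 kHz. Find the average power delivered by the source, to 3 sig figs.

8.76 W

ω = 2πf = 276500 rad/s
X_C = 1/(ωC) = 47.6 Ω
Parallel: admittances add. Y = 1/R + jωC
Y = (0.00556 + j0.0210) S
|Y| = 0.0217 S → |Z| = 1/|Y| = 46.0 Ω, ∠Z = −∠Y = -75.2°
I = V/|Z| = 863 mA
P = VI cos φ = 39.7 × 0.863 × cos(-75.2°) = 8.76 W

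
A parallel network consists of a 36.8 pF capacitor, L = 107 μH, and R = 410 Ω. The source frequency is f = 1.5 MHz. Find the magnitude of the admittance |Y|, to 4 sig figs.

2.523 mS

ω = 2πf = 9.425e+06 rad/s
X_L = ωL = 1008 Ω
X_C = 1/(ωC) = 2883 Ω
Parallel: admittances add. Y = 1/R + 1/(jωL) + jωC
Y = (0.002439 − j0.0006448) S
|Y| = 0.002523 S → |Z| = 1/|Y| = 396.4 Ω, ∠Z = −∠Y = 14.81°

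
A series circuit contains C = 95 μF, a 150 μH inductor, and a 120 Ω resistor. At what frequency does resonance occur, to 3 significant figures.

ω₀ = 1/√(LC) = 1/√(0.00015 × 9.5e-05) = 8377 rad/s
f₀ = ω₀/(2π) = 1.33 kHz

1.33 kHz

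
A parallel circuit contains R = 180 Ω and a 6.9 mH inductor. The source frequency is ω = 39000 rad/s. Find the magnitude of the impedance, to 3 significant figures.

X_L = ωL = 269 Ω
Parallel: admittances add. Y = 1/R + 1/(jωL)
Y = (0.00556 − j0.00372) S
|Y| = 0.00668 S → |Z| = 1/|Y| = 150 Ω, ∠Z = −∠Y = 33.8°

150 Ω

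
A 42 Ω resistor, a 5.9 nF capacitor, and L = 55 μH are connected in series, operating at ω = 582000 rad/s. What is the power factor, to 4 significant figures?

X_L = ωL = 32.01 Ω
X_C = 1/(ωC) = 291.2 Ω
Net reactance X = X_L − X_C = -259.2 Ω
Z = 42.00 − j259.2 Ω
|Z| = √(42.00² + 259.2²) = 262.6 Ω
∠Z = arctan(-259.2/42.00) = -80.80°
cos φ = cos(-80.80°) = 0.1599

0.1599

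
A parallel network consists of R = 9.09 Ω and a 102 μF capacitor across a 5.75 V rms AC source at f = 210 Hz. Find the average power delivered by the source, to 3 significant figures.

ω = 2πf = 1319 rad/s
X_C = 1/(ωC) = 7.43 Ω
Parallel: admittances add. Y = 1/R + jωC
Y = (0.110 + j0.135) S
|Y| = 0.174 S → |Z| = 1/|Y| = 5.75 Ω, ∠Z = −∠Y = -50.7°
I = V/|Z| = 1000 mA
P = VI cos φ = 5.75 × 1.00 × cos(-50.7°) = 3.64 W

3.64 W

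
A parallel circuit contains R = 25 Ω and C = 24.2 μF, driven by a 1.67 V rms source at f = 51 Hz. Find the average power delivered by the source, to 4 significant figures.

111.6 mW

ω = 2πf = 320.4 rad/s
X_C = 1/(ωC) = 129.0 Ω
Parallel: admittances add. Y = 1/R + jωC
Y = (0.04000 + j0.007755) S
|Y| = 0.04074 S → |Z| = 1/|Y| = 24.54 Ω, ∠Z = −∠Y = -10.97°
I = V/|Z| = 68.04 mA
P = VI cos φ = 1.67 × 0.06804 × cos(-10.97°) = 111.6 mW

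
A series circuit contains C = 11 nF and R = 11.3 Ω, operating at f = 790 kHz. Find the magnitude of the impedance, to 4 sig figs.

21.52 Ω

ω = 2πf = 4.964e+06 rad/s
X_C = 1/(ωC) = 18.31 Ω
Z = 11.30 − j18.31 Ω
|Z| = √(11.30² + 18.31²) = 21.52 Ω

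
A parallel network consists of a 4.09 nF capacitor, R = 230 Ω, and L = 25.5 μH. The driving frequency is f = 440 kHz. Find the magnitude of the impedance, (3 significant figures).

ω = 2πf = 2.765e+06 rad/s
X_L = ωL = 70.5 Ω
X_C = 1/(ωC) = 88.4 Ω
Parallel: admittances add. Y = 1/R + 1/(jωL) + jωC
Y = (0.00435 − j0.00288) S
|Y| = 0.00521 S → |Z| = 1/|Y| = 192 Ω, ∠Z = −∠Y = 33.5°

192 Ω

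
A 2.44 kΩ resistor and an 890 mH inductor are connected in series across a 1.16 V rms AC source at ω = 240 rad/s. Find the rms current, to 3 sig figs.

X_L = ωL = 214 Ω
Z = 2440 + j214 Ω
|Z| = √(2440² + 214²) = 2450 Ω
I = V/|Z| = 1.16/2450 = 474 μA

474 μA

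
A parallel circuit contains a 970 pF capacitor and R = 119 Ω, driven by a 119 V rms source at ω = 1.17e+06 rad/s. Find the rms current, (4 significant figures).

1.009 A

X_C = 1/(ωC) = 881.1 Ω
Parallel: admittances add. Y = 1/R + jωC
Y = (0.008403 + j0.001135) S
|Y| = 0.008480 S → |Z| = 1/|Y| = 117.9 Ω, ∠Z = −∠Y = -7.691°
I = V/|Z| = 119/117.9 = 1.009 A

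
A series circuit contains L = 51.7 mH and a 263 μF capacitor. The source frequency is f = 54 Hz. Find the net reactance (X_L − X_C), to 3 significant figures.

ω = 2πf = 339.3 rad/s
X_L = ωL = 17.5 Ω
X_C = 1/(ωC) = 11.2 Ω
X = 17.5 − 11.2 = 6.33 Ω

6.33 Ω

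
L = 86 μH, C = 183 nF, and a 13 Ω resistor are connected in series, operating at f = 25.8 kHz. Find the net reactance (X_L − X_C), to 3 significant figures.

-19.8 Ω

ω = 2πf = 162100 rad/s
X_L = ωL = 13.9 Ω
X_C = 1/(ωC) = 33.7 Ω
X = 13.9 − 33.7 = -19.8 Ω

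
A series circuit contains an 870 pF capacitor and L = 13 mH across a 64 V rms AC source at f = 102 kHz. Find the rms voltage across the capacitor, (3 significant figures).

ω = 2πf = 640900 rad/s
X_L = ωL = 8330 Ω
X_C = 1/(ωC) = 1790 Ω
Net reactance X = X_L − X_C = 6540 Ω
Z = j6540 Ω
|Z| = √(0² + 6540²) = 6540 Ω
I = V/|Z| = 9.79 mA
V_C = I·|Z_C| = 0.00979 × 1790 = 17.6 V

17.6 V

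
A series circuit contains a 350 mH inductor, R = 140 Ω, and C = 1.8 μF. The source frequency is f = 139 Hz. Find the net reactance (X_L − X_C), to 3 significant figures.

-330 Ω

ω = 2πf = 873.4 rad/s
X_L = ωL = 306 Ω
X_C = 1/(ωC) = 636 Ω
X = 306 − 636 = -330 Ω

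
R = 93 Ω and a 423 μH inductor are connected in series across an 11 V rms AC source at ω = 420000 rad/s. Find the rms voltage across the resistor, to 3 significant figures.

X_L = ωL = 178 Ω
Z = 93.0 + j178 Ω
|Z| = √(93.0² + 178²) = 201 Ω
I = V/|Z| = 54.9 mA
V_R = I·|Z_R| = 0.0549 × 93.0 = 5.10 V

5.10 V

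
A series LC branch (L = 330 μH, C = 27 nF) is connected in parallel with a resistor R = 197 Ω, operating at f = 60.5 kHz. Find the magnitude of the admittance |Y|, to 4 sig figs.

ω = 2πf = 380100 rad/s
X_L = ωL = 125.4 Ω
X_C = 1/(ωC) = 97.43 Ω
Branch 1: Z₁ = R = 197.0 Ω
Branch 2 (series LC): Z₂ = j(X_L − X_C) = j28.01 Ω
Parallel: Z = Z₁Z₂/(Z₁+Z₂), |Z| = 27.73 Ω, ∠Z = 81.91°
|Y| = 1/|Z| = 36.06 mS

36.06 mS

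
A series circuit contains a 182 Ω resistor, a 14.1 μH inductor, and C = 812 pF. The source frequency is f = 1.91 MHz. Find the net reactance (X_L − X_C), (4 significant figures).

ω = 2πf = 1.2e+07 rad/s
X_L = ωL = 169.2 Ω
X_C = 1/(ωC) = 102.6 Ω
X = 169.2 − 102.6 = 66.59 Ω

66.59 Ω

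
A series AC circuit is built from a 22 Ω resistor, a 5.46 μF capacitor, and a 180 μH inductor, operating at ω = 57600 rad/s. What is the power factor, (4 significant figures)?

0.9505

X_L = ωL = 10.37 Ω
X_C = 1/(ωC) = 3.180 Ω
Net reactance X = X_L − X_C = 7.188 Ω
Z = 22.00 + j7.188 Ω
|Z| = √(22.00² + 7.188²) = 23.14 Ω
∠Z = arctan(7.188/22.00) = 18.09°
cos φ = cos(18.09°) = 0.9505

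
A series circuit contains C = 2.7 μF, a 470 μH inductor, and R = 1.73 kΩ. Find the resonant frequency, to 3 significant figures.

4.47 kHz

ω₀ = 1/√(LC) = 1/√(0.00047 × 2.7e-06) = 28070 rad/s
f₀ = ω₀/(2π) = 4.47 kHz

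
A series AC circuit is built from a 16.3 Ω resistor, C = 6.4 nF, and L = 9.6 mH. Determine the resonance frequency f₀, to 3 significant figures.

ω₀ = 1/√(LC) = 1/√(0.0096 × 6.4e-09) = 127600 rad/s
f₀ = ω₀/(2π) = 20.3 kHz

20.3 kHz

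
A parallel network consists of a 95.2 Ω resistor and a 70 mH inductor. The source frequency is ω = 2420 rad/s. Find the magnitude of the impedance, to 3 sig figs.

83.0 Ω

X_L = ωL = 169 Ω
Parallel: admittances add. Y = 1/R + 1/(jωL)
Y = (0.0105 − j0.00590) S
|Y| = 0.0120 S → |Z| = 1/|Y| = 83.0 Ω, ∠Z = −∠Y = 29.3°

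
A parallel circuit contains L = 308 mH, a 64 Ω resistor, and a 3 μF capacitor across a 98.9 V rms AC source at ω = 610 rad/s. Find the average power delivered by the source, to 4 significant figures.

152.8 W

X_L = ωL = 187.9 Ω
X_C = 1/(ωC) = 546.4 Ω
Parallel: admittances add. Y = 1/R + 1/(jωL) + jωC
Y = (0.01562 − j0.003493) S
|Y| = 0.01601 S → |Z| = 1/|Y| = 62.46 Ω, ∠Z = −∠Y = 12.60°
I = V/|Z| = 1.583 A
P = VI cos φ = 98.9 × 1.583 × cos(12.60°) = 152.8 W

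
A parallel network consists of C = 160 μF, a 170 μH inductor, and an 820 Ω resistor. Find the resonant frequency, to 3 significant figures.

965 Hz

ω₀ = 1/√(LC) = 1/√(0.00017 × 0.00016) = 6063 rad/s
f₀ = ω₀/(2π) = 965 Hz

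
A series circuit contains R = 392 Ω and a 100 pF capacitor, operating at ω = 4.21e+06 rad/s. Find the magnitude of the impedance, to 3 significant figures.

2410 Ω

X_C = 1/(ωC) = 2380 Ω
Z = 392 − j2380 Ω
|Z| = √(392² + 2380²) = 2410 Ω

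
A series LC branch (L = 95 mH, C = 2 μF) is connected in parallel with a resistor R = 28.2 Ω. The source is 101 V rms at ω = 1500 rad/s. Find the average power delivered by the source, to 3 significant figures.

362 W

X_L = ωL = 142 Ω
X_C = 1/(ωC) = 333 Ω
Branch 1: Z₁ = R = 28.2 Ω
Branch 2 (series LC): Z₂ = j(X_L − X_C) = −j191 Ω
Parallel: Z = Z₁Z₂/(Z₁+Z₂), |Z| = 27.9 Ω, ∠Z = -8.41°
I = V/|Z| = 3.62 A
P = VI cos φ = 101 × 3.62 × cos(-8.41°) = 362 W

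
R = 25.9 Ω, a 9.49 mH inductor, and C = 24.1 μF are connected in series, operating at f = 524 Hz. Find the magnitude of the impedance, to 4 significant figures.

31.91 Ω

ω = 2πf = 3292 rad/s
X_L = ωL = 31.24 Ω
X_C = 1/(ωC) = 12.60 Ω
Net reactance X = X_L − X_C = 18.64 Ω
Z = 25.90 + j18.64 Ω
|Z| = √(25.90² + 18.64²) = 31.91 Ω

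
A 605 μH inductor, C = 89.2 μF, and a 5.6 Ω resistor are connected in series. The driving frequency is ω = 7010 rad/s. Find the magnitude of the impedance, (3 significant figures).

6.19 Ω

X_L = ωL = 4.24 Ω
X_C = 1/(ωC) = 1.60 Ω
Net reactance X = X_L − X_C = 2.64 Ω
Z = 5.60 + j2.64 Ω
|Z| = √(5.60² + 2.64²) = 6.19 Ω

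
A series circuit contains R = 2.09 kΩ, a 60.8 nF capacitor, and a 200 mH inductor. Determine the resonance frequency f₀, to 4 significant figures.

ω₀ = 1/√(LC) = 1/√(0.2 × 6.08e-08) = 9068 rad/s
f₀ = ω₀/(2π) = 1.443 kHz

1.443 kHz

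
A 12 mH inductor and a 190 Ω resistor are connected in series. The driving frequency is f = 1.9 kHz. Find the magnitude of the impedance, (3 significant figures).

ω = 2πf = 11940 rad/s
X_L = ωL = 143 Ω
Z = 190 + j143 Ω
|Z| = √(190² + 143²) = 238 Ω

238 Ω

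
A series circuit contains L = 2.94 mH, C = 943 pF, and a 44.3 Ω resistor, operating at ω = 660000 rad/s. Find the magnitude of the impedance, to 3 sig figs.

X_L = ωL = 1940 Ω
X_C = 1/(ωC) = 1610 Ω
Net reactance X = X_L − X_C = 334 Ω
Z = 44.3 + j334 Ω
|Z| = √(44.3² + 334²) = 337 Ω

337 Ω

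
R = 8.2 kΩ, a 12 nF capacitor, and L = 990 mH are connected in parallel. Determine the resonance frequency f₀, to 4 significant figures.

ω₀ = 1/√(LC) = 1/√(0.99 × 1.2e-08) = 9175 rad/s
f₀ = ω₀/(2π) = 1.460 kHz

1.460 kHz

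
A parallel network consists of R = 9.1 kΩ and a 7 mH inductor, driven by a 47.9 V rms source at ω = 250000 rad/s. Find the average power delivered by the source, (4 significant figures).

X_L = ωL = 1750 Ω
Parallel: admittances add. Y = 1/R + 1/(jωL)
Y = (0.0001099 − j0.0005714) S
|Y| = 0.0005819 S → |Z| = 1/|Y| = 1719 Ω, ∠Z = −∠Y = 79.11°
I = V/|Z| = 27.87 mA
P = VI cos φ = 47.9 × 0.02787 × cos(79.11°) = 252.1 mW

252.1 mW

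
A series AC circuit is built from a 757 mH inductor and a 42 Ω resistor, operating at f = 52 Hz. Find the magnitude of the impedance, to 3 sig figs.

251 Ω

ω = 2πf = 326.7 rad/s
X_L = ωL = 247 Ω
Z = 42.0 + j247 Ω
|Z| = √(42.0² + 247²) = 251 Ω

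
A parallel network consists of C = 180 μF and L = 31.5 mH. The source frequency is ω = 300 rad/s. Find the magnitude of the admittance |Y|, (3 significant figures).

51.8 mS

X_L = ωL = 9.45 Ω
X_C = 1/(ωC) = 18.5 Ω
Parallel: admittances add. Y = 1/(jωL) + jωC
Y = (0 − j0.0518) S
|Y| = 0.0518 S → |Z| = 1/|Y| = 19.3 Ω, ∠Z = −∠Y = 90.0°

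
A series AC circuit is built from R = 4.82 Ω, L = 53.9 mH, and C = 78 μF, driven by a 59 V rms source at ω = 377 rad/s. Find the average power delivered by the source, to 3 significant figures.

79.7 W

X_L = ωL = 20.3 Ω
X_C = 1/(ωC) = 34.0 Ω
Net reactance X = X_L − X_C = -13.7 Ω
Z = 4.82 − j13.7 Ω
|Z| = √(4.82² + 13.7²) = 14.5 Ω
∠Z = arctan(-13.7/4.82) = -70.6°
I = V/|Z| = 4.07 A
P = VI cos φ = 59 × 4.07 × cos(-70.6°) = 79.7 W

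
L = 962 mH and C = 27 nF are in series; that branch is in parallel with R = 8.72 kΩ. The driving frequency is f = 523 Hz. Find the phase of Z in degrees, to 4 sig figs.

-47.08°

ω = 2πf = 3286 rad/s
X_L = ωL = 3161 Ω
X_C = 1/(ωC) = 11270 Ω
Branch 1: Z₁ = R = 8720 Ω
Branch 2 (series LC): Z₂ = j(X_L − X_C) = −j8110 Ω
Parallel: Z = Z₁Z₂/(Z₁+Z₂), |Z| = 5938 Ω, ∠Z = -47.08°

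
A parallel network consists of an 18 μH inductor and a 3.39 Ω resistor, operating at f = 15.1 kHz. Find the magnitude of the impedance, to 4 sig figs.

1.525 Ω

ω = 2πf = 94880 rad/s
X_L = ωL = 1.708 Ω
Parallel: admittances add. Y = 1/R + 1/(jωL)
Y = (0.2950 − j0.5856) S
|Y| = 0.6557 S → |Z| = 1/|Y| = 1.525 Ω, ∠Z = −∠Y = 63.26°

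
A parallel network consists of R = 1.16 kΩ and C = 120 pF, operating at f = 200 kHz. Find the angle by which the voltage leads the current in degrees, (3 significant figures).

ω = 2πf = 1.257e+06 rad/s
X_C = 1/(ωC) = 6630 Ω
Parallel: admittances add. Y = 1/R + jωC
Y = (0.000862 + j0.000151) S
|Y| = 0.000875 S → |Z| = 1/|Y| = 1140 Ω, ∠Z = −∠Y = -9.92°

-9.92°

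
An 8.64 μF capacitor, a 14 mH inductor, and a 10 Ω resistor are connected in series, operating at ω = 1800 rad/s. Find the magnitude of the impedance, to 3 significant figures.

X_L = ωL = 25.2 Ω
X_C = 1/(ωC) = 64.3 Ω
Net reactance X = X_L − X_C = -39.1 Ω
Z = 10.0 − j39.1 Ω
|Z| = √(10.0² + 39.1²) = 40.4 Ω

40.4 Ω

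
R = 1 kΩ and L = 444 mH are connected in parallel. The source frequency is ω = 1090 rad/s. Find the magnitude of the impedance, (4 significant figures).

X_L = ωL = 484.0 Ω
Parallel: admittances add. Y = 1/R + 1/(jωL)
Y = (0.001000 − j0.002066) S
|Y| = 0.002296 S → |Z| = 1/|Y| = 435.6 Ω, ∠Z = −∠Y = 64.17°

435.6 Ω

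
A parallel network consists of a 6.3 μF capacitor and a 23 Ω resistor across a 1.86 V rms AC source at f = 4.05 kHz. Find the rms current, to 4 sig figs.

ω = 2πf = 25450 rad/s
X_C = 1/(ωC) = 6.238 Ω
Parallel: admittances add. Y = 1/R + jωC
Y = (0.04348 + j0.1603) S
|Y| = 0.1661 S → |Z| = 1/|Y| = 6.020 Ω, ∠Z = −∠Y = -74.83°
I = V/|Z| = 1.86/6.020 = 309.0 mA

309.0 mA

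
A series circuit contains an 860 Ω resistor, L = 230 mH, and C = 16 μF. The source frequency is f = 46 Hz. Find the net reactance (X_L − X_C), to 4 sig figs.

-149.8 Ω

ω = 2πf = 289.0 rad/s
X_L = ωL = 66.48 Ω
X_C = 1/(ωC) = 216.2 Ω
X = 66.48 − 216.2 = -149.8 Ω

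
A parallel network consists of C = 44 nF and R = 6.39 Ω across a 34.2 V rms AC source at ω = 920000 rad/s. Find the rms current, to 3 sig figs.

5.53 A

X_C = 1/(ωC) = 24.7 Ω
Parallel: admittances add. Y = 1/R + jωC
Y = (0.156 + j0.0405) S
|Y| = 0.162 S → |Z| = 1/|Y| = 6.19 Ω, ∠Z = −∠Y = -14.5°
I = V/|Z| = 34.2/6.19 = 5.53 A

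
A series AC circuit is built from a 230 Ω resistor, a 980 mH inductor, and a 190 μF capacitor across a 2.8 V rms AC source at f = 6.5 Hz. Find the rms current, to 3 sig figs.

11.4 mA

ω = 2πf = 40.84 rad/s
X_L = ωL = 40.0 Ω
X_C = 1/(ωC) = 129 Ω
Net reactance X = X_L − X_C = -88.8 Ω
Z = 230 − j88.8 Ω
|Z| = √(230² + 88.8²) = 247 Ω
I = V/|Z| = 2.8/247 = 11.4 mA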